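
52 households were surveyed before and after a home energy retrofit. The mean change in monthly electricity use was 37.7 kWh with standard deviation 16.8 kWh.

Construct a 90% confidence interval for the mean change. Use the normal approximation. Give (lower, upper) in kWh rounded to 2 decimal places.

This is a matched-pairs design, so SE = s_d/√n = 16.8/√52 = 2.3297.
Margin = 1.645 × 2.3297 = 3.8324; the interval is 37.7 ± 3.8324 = (33.87, 41.53).

(33.87, 41.53)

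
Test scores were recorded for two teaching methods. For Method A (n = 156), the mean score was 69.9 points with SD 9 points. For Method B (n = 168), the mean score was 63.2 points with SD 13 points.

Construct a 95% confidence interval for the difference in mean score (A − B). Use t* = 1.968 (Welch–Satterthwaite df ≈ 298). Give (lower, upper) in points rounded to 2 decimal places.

Standard errors of each mean: 9/√156 = 0.7206 and 13/√168 = 1.0030.
SE(x̄₁ − x̄₂) = √(0.7206² + 1.0030²) = 1.2350 for independent samples with unequal variances.
With t* = 1.968, the margin is 1.968 × 1.2350 = 2.4305.
x̄₁ − x̄₂ = 69.9 − 63.2 = 6.7000; the interval is 6.7000 ± 2.4305 = (4.27, 9.13).

(4.27, 9.13)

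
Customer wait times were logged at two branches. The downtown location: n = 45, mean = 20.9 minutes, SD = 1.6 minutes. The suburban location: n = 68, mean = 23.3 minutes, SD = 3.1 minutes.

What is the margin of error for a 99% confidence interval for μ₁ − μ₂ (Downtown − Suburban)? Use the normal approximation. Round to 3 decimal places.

Standard errors of each mean: 1.6/√45 = 0.2385 and 3.1/√68 = 0.3759.
SE(x̄₁ − x̄₂) = √(0.2385² + 0.3759²) = 0.4452 for independent samples with unequal variances.
With z* = 2.576, the margin is 2.576 × 0.4452 = 1.1468.

1.147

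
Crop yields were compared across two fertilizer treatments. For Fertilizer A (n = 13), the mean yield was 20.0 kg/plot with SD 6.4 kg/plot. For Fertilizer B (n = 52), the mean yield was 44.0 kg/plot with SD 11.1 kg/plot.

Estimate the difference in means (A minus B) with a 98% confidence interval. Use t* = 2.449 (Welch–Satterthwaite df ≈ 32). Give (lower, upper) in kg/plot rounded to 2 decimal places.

(-29.75, -18.25)

Standard errors of each mean: 6.4/√13 = 1.7750 and 11.1/√52 = 1.5393.
SE(x̄₁ − x̄₂) = √(1.7750² + 1.5393²) = 2.3495 for independent samples with unequal variances.
With t* = 2.449, the margin is 2.449 × 2.3495 = 5.7539.
x̄₁ − x̄₂ = 20.0 − 44.0 = -24.0000; the interval is -24.0000 ± 5.7539 = (-29.75, -18.25).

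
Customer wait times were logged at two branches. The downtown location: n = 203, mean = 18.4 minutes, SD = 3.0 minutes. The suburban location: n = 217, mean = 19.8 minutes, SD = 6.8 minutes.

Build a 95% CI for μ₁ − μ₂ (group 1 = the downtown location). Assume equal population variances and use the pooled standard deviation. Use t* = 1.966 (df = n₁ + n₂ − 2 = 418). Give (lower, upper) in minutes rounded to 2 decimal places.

(-2.42, -0.38)

s_p = √[((n₁−1)s₁² + (n₂−1)s₂²)/(n₁+n₂−2)] = √[(202·3.0² + 216·6.8²)/418] = 5.3145.
SE = 5.3145·√(1/203 + 1/217) = 0.5189.
With t* = 1.966, margin = 1.966 × 0.5189 = 1.0202.
x̄₁ − x̄₂ = 18.4 − 19.8 = -1.4000; interval -1.4000 ± 1.0202 = (-2.42, -0.38).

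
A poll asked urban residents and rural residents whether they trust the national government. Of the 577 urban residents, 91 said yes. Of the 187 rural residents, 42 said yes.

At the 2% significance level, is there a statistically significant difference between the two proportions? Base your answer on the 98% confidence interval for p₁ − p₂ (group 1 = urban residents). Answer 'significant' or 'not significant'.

Sample proportions: 91/577 = 0.1577, 42/187 = 0.2246.
Each SE is √(p̂(1−p̂)/n): √(0.1577·0.8423/577) = 0.01517 and √(0.2246·0.7754/187) = 0.03052.
SE(p̂₁ − p̂₂) = √(SE₁² + SE₂²) = √(0.0002301289 + 0.0009314704) = 0.03408, since the two samples are independent.
At 98% confidence z* = 2.326; margin = 2.326 × 0.03408 = 0.07927.
The difference is 0.1577 − 0.2246 = -0.0669, so the interval is -0.0669 ± 0.07927 = (-0.14617, 0.01237).
The interval (-0.14617, 0.01237) contains 0, so the difference is not significant.

not significant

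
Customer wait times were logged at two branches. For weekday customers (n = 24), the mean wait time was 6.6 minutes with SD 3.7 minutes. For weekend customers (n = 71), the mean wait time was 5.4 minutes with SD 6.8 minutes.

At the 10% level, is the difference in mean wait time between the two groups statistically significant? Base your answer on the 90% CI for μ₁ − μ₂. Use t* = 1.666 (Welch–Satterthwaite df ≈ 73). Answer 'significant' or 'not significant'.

not significant

Per-group SEs: s₁/√n₁ = 3.7/√24 = 0.7553, s₂/√n₂ = 6.8/√71 = 0.8070.
Unpooled SE of the difference: √(0.57047809 + 0.651249) = 1.1053.
Margin of error = t* · SE = 1.666 × 1.1053 = 1.8414.
x̄₁ − x̄₂ = 6.6 − 5.4 = 1.2000.
CI: 1.2000 ± 1.8414 = (-0.6414, 3.0414).
The interval (-0.6414, 3.0414) contains 0, so the difference is not significant.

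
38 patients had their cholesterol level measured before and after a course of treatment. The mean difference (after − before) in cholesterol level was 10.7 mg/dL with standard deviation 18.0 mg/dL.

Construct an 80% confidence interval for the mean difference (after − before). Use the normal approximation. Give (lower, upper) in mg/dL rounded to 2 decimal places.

This is a matched-pairs design, so SE = s_d/√n = 18.0/√38 = 2.9200.
Margin = 1.282 × 2.9200 = 3.7434; the interval is 10.7 ± 3.7434 = (6.96, 14.44).

(6.96, 14.44)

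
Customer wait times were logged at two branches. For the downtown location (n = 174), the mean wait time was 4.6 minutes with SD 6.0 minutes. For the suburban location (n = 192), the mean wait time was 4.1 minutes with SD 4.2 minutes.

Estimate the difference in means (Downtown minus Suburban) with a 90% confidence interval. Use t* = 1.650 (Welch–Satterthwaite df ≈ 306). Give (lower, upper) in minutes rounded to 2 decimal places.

(-0.40, 1.40)

Per-group SEs: s₁/√n₁ = 6.0/√174 = 0.4549, s₂/√n₂ = 4.2/√192 = 0.3031.
Unpooled SE of the difference: √(0.20693401 + 0.09186961) = 0.5466.
Margin of error = t* · SE = 1.650 × 0.5466 = 0.9019.
x̄₁ − x̄₂ = 4.6 − 4.1 = 0.5000.
CI: 0.5000 ± 0.9019 = (-0.40, 1.40).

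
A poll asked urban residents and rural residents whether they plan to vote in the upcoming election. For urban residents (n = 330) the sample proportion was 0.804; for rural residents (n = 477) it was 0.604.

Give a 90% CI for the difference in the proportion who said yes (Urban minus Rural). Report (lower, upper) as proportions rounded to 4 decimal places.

Each SE is √(p̂(1−p̂)/n): √(0.8040·0.1960/330) = 0.02185 and √(0.6040·0.3960/477) = 0.02239.
SE(p̂₁ − p̂₂) = √(SE₁² + SE₂²) = √(0.0004774225 + 0.0005013121) = 0.03128, since the two samples are independent.
At 90% confidence z* = 1.645; margin = 1.645 × 0.03128 = 0.05146.
The difference is 0.8040 − 0.6040 = 0.2000, so the interval is 0.2000 ± 0.05146 = (0.1485, 0.2515).

(0.1485, 0.2515)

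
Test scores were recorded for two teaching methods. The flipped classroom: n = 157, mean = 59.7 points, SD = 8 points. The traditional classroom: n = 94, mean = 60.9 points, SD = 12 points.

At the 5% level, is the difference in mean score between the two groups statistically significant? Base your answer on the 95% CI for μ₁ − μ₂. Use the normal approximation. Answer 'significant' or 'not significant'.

SE₁ = s₁/√n₁ = 8/√157 = 0.6385; SE₂ = 12/√94 = 1.2377.
Independent samples, unequal variances: SE_diff = √(SE₁² + SE₂²) = √(0.40768225 + 1.53190129) = 1.3927.
z* = 1.960, so margin of error = 1.960 × 1.3927 = 2.7297.
Difference in means = 59.7 − 60.9 = -1.2000.
-1.2000 ± 2.7297 → (-3.9297, 1.5297).
The interval (-3.9297, 1.5297) contains 0, so the difference is not significant.

not significant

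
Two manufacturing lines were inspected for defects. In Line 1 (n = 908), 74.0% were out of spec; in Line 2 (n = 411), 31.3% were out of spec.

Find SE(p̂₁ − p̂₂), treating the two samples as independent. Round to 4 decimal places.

SE₁ = √(p̂₁(1−p̂₁)/n₁) = √(0.7400·0.2600/908) = 0.01456; SE₂ = √(0.3130·0.6870/411) = 0.02287.
Independent samples: SE of the difference = √(SE₁² + SE₂²) = √(0.0002119936 + 0.0005230369) = 0.02711.

0.0271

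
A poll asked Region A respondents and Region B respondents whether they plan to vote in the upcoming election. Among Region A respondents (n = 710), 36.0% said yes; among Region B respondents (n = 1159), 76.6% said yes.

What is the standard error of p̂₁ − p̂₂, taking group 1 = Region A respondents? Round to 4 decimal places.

Each SE is √(p̂(1−p̂)/n): √(0.3600·0.6400/710) = 0.01801 and √(0.7660·0.2340/1159) = 0.01244.
SE(p̂₁ − p̂₂) = √(SE₁² + SE₂²) = √(0.0003243601 + 0.0001547536) = 0.02189, since the two samples are independent.

0.0219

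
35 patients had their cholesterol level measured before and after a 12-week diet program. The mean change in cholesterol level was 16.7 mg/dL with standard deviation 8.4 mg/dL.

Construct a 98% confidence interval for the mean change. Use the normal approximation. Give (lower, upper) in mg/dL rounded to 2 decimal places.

This is a matched-pairs design, so SE = s_d/√n = 8.4/√35 = 1.4199.
Margin = 2.326 × 1.4199 = 3.3027; the interval is 16.7 ± 3.3027 = (13.40, 20.00).

(13.40, 20.00)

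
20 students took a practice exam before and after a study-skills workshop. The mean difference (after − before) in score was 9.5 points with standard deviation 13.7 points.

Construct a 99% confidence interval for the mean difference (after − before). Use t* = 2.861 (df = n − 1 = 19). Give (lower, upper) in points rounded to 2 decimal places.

(0.74, 18.26)

Paired design: SE = s_d/√n = 13.7/√20 = 3.0634.
t* = 2.861; margin of error = 2.861 × 3.0634 = 8.7644.
9.5 ± 8.7644 → (0.74, 18.26).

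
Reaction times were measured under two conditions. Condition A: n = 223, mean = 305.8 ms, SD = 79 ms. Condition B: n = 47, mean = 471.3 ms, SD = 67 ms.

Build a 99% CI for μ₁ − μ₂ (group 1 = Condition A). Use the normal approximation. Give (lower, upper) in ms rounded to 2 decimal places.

Per-group SEs: s₁/√n₁ = 79/√223 = 5.2902, s₂/√n₂ = 67/√47 = 9.7730.
Unpooled SE of the difference: √(27.98621604 + 95.511529) = 11.1130.
Margin of error = z* · SE = 2.576 × 11.1130 = 28.6271.
x̄₁ − x̄₂ = 305.8 − 471.3 = -165.5000.
CI: -165.5000 ± 28.6271 = (-194.13, -136.87).

(-194.13, -136.87)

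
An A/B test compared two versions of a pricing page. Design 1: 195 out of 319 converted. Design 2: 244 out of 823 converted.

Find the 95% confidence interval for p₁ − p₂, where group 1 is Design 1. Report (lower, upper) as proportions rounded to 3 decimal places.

(0.253, 0.377)

p̂₁ = 195/319 = 0.6113 and p̂₂ = 244/823 = 0.2965.
SE₁ = √(p̂₁(1−p̂₁)/n₁) = √(0.6113·0.3887/319) = 0.02729; SE₂ = √(0.2965·0.7035/823) = 0.01592.
Independent samples: SE of the difference = √(SE₁² + SE₂²) = √(0.0007447441 + 0.0002534464) = 0.03159.
z* for 95% confidence is 1.960, so the margin of error is 1.960 × 0.03159 = 0.06192.
Point estimate p̂₁ − p̂₂ = 0.6113 − 0.2965 = 0.3148.
0.3148 ± 0.06192 → (0.253, 0.377).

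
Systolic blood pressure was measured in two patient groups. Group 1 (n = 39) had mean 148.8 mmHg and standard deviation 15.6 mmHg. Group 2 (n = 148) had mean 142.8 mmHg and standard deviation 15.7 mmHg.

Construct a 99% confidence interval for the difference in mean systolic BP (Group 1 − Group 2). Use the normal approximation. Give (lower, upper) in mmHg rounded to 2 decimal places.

Per-group SEs: s₁/√n₁ = 15.6/√39 = 2.4980, s₂/√n₂ = 15.7/√148 = 1.2905.
Unpooled SE of the difference: √(6.240004 + 1.66539025) = 2.8117.
Margin of error = z* · SE = 2.576 × 2.8117 = 7.2429.
x̄₁ − x̄₂ = 148.8 − 142.8 = 6.0000.
CI: 6.0000 ± 7.2429 = (-1.24, 13.24).

(-1.24, 13.24)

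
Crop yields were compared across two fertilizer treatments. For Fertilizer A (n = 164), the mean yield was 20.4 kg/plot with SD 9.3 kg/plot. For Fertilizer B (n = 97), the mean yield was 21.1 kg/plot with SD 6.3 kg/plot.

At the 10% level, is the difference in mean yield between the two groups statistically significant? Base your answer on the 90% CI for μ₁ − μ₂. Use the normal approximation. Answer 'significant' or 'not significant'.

Per-group SEs: s₁/√n₁ = 9.3/√164 = 0.7262, s₂/√n₂ = 6.3/√97 = 0.6397.
Unpooled SE of the difference: √(0.52736644 + 0.40921609) = 0.9678.
Margin of error = z* · SE = 1.645 × 0.9678 = 1.5920.
x̄₁ − x̄₂ = 20.4 − 21.1 = -0.7000.
CI: -0.7000 ± 1.5920 = (-2.2920, 0.8920).
The interval (-2.2920, 0.8920) contains 0, so the difference is not significant.

not significant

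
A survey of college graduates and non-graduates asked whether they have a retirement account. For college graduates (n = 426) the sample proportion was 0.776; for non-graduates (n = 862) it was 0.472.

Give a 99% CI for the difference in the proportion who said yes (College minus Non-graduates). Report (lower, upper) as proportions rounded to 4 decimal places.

(0.2360, 0.3720)

SE₁ = √(p̂₁(1−p̂₁)/n₁) = √(0.7760·0.2240/426) = 0.02020; SE₂ = √(0.4720·0.5280/862) = 0.01700.
Independent samples: SE of the difference = √(SE₁² + SE₂²) = √(0.00040804 + 0.000289) = 0.02640.
z* for 99% confidence is 2.576, so the margin of error is 2.576 × 0.02640 = 0.06801.
Point estimate p̂₁ − p̂₂ = 0.7760 − 0.4720 = 0.3040.
0.3040 ± 0.06801 → (0.2360, 0.3720).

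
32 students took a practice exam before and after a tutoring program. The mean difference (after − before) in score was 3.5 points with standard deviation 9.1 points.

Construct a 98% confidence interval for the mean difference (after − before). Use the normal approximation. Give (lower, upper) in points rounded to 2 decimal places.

Paired design: SE = s_d/√n = 9.1/√32 = 1.6087.
z* = 2.326; margin of error = 2.326 × 1.6087 = 3.7418.
3.5 ± 3.7418 → (-0.24, 7.24).

(-0.24, 7.24)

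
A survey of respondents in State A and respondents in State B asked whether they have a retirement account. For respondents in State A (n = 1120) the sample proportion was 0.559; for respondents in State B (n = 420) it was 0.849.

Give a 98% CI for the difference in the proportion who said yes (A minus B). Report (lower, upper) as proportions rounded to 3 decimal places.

(-0.343, -0.237)

The two standard errors are √(0.5590×0.4410/1120) = 0.01484 and √(0.8490×0.1510/420) = 0.01747.
Because the samples are independent, SE_diff = √(0.01484² + 0.01747²) = 0.02292.
Using z* = 2.326 for 98%, ME = 2.326 × 0.02292 = 0.05331.
p̂₁ − p̂₂ = -0.2900; interval -0.2900 ± 0.05331 gives (-0.343, -0.237).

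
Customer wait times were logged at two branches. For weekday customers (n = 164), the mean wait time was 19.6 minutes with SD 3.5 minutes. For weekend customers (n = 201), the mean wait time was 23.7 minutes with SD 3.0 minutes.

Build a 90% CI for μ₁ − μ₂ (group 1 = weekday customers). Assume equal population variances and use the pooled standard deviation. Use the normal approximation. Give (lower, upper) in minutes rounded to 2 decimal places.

(-4.66, -3.54)

Pooled variance s_p² = [163·3.5² + 200·3.0²] / (164+201−2) = 10.4594, so s_p = 3.2341.
SE_diff = s_p·√(1/n₁ + 1/n₂) = 3.2341·√(1/164 + 1/201) = 0.3403.
z* = 1.645; margin = 1.645 × 0.3403 = 0.5598.
Difference = 19.6 − 23.7 = -4.1000.
-4.1000 ± 0.5598 → (-4.66, -3.54).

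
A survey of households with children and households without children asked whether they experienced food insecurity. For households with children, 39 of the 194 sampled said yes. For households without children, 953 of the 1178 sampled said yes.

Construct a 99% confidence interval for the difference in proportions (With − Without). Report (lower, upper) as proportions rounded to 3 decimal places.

First, p̂₁ = 39/194 = 0.2010; p̂₂ = 953/1178 = 0.8090.
The two standard errors are √(0.2010×0.7990/194) = 0.02877 and √(0.8090×0.1910/1178) = 0.01145.
Because the samples are independent, SE_diff = √(0.02877² + 0.01145²) = 0.03096.
Using z* = 2.576 for 99%, ME = 2.576 × 0.03096 = 0.07975.
p̂₁ − p̂₂ = -0.6080; interval -0.6080 ± 0.07975 gives (-0.688, -0.528).

(-0.688, -0.528)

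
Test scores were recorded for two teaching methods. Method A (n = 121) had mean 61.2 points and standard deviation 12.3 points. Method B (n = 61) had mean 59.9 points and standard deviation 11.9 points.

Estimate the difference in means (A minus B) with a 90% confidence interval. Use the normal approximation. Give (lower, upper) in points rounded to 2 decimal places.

(-1.81, 4.41)

Per-group SEs: s₁/√n₁ = 12.3/√121 = 1.1182, s₂/√n₂ = 11.9/√61 = 1.5236.
Unpooled SE of the difference: √(1.25037124 + 2.32135696) = 1.8899.
Margin of error = z* · SE = 1.645 × 1.8899 = 3.1089.
x̄₁ − x̄₂ = 61.2 − 59.9 = 1.3000.
CI: 1.3000 ± 3.1089 = (-1.81, 4.41).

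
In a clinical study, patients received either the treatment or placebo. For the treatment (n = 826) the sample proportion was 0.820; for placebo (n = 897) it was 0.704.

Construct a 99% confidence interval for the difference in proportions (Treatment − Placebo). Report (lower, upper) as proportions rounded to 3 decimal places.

(0.064, 0.168)

The two standard errors are √(0.8200×0.1800/826) = 0.01337 and √(0.7040×0.2960/897) = 0.01524.
Because the samples are independent, SE_diff = √(0.01337² + 0.01524²) = 0.02027.
Using z* = 2.576 for 99%, ME = 2.576 × 0.02027 = 0.05222.
p̂₁ − p̂₂ = 0.1160; interval 0.1160 ± 0.05222 gives (0.064, 0.168).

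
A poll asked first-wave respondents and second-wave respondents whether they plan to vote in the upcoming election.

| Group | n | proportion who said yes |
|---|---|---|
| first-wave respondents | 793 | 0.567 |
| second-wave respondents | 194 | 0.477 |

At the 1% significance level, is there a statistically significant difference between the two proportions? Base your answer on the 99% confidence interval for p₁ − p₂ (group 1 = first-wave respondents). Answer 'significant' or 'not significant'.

The two standard errors are √(0.5670×0.4330/793) = 0.01760 and √(0.4770×0.5230/194) = 0.03586.
Because the samples are independent, SE_diff = √(0.01760² + 0.03586²) = 0.03995.
Using z* = 2.576 for 99%, ME = 2.576 × 0.03995 = 0.10291.
p̂₁ − p̂₂ = 0.0900; interval 0.0900 ± 0.10291 gives (-0.01291, 0.19291).
The interval (-0.01291, 0.19291) contains 0, so the difference is not significant.

not significant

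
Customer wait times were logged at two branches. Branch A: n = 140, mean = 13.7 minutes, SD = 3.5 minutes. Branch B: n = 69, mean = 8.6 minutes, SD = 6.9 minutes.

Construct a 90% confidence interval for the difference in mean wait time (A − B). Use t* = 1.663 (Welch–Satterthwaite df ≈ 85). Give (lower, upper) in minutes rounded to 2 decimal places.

(3.63, 6.57)

SE₁ = s₁/√n₁ = 3.5/√140 = 0.2958; SE₂ = 6.9/√69 = 0.8307.
Independent samples, unequal variances: SE_diff = √(SE₁² + SE₂²) = √(0.08749764 + 0.69006249) = 0.8818.
t* = 1.663, so margin of error = 1.663 × 0.8818 = 1.4664.
Difference in means = 13.7 − 8.6 = 5.1000.
5.1000 ± 1.4664 → (3.63, 6.57).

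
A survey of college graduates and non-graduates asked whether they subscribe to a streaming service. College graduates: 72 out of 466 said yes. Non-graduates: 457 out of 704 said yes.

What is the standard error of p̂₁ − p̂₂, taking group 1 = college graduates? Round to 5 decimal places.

0.02457

p̂₁ = 72/466 = 0.1545 and p̂₂ = 457/704 = 0.6491.
SE₁ = √(p̂₁(1−p̂₁)/n₁) = √(0.1545·0.8455/466) = 0.01674; SE₂ = √(0.6491·0.3509/704) = 0.01799.
Independent samples: SE of the difference = √(SE₁² + SE₂²) = √(0.0002802276 + 0.0003236401) = 0.02457.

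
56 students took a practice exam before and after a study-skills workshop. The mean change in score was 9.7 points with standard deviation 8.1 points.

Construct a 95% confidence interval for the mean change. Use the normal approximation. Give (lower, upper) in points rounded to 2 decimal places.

This is a matched-pairs design, so SE = s_d/√n = 8.1/√56 = 1.0824.
Margin = 1.960 × 1.0824 = 2.1215; the interval is 9.7 ± 2.1215 = (7.58, 11.82).

(7.58, 11.82)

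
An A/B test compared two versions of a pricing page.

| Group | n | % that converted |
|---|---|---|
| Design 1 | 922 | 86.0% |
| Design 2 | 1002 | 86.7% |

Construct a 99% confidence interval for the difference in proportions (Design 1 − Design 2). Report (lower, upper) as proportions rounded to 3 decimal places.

(-0.047, 0.033)

The two standard errors are √(0.8600×0.1400/922) = 0.01143 and √(0.8670×0.1330/1002) = 0.01073.
Because the samples are independent, SE_diff = √(0.01143² + 0.01073²) = 0.01568.
Using z* = 2.576 for 99%, ME = 2.576 × 0.01568 = 0.04039.
p̂₁ − p̂₂ = -0.0070; interval -0.0070 ± 0.04039 gives (-0.047, 0.033).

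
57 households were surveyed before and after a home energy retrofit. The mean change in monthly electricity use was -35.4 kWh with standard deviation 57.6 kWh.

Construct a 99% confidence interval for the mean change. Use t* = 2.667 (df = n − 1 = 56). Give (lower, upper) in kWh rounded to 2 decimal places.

This is a matched-pairs design, so SE = s_d/√n = 57.6/√57 = 7.6293.
Margin = 2.667 × 7.6293 = 20.3473; the interval is -35.4 ± 20.3473 = (-55.75, -15.05).

(-55.75, -15.05)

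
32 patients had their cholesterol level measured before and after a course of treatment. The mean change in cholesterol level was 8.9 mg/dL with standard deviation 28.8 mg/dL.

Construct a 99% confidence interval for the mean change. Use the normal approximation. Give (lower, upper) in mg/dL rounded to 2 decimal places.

Paired design: SE = s_d/√n = 28.8/√32 = 5.0912.
z* = 2.576; margin of error = 2.576 × 5.0912 = 13.1149.
8.9 ± 13.1149 → (-4.21, 22.01).

(-4.21, 22.01)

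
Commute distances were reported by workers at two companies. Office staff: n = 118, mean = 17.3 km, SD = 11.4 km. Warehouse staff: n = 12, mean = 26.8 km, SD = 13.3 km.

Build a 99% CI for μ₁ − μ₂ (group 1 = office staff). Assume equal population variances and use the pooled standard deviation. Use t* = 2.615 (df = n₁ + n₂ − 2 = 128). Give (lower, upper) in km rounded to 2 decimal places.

(-18.67, -0.33)

Pooled variance s_p² = [117·11.4² + 11·13.3²] / (118+12−2) = 133.9930, so s_p = 11.5755.
SE_diff = s_p·√(1/n₁ + 1/n₂) = 11.5755·√(1/118 + 1/12) = 3.5074.
t* = 2.615; margin = 2.615 × 3.5074 = 9.1719.
Difference = 17.3 − 26.8 = -9.5000.
-9.5000 ± 9.1719 → (-18.67, -0.33).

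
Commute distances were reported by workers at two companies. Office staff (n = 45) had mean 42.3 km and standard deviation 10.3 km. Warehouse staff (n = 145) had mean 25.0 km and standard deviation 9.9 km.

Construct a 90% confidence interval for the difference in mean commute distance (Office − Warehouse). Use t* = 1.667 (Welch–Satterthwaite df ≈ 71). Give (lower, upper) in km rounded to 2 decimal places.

Standard errors of each mean: 10.3/√45 = 1.5354 and 9.9/√145 = 0.8222.
SE(x̄₁ − x̄₂) = √(1.5354² + 0.8222²) = 1.7417 for independent samples with unequal variances.
With t* = 1.667, the margin is 1.667 × 1.7417 = 2.9034.
x̄₁ − x̄₂ = 42.3 − 25.0 = 17.3000; the interval is 17.3000 ± 2.9034 = (14.40, 20.20).

(14.40, 20.20)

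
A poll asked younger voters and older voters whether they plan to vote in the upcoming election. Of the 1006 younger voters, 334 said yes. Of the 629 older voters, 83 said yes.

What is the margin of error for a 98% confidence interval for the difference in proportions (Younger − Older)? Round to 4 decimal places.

First, p̂₁ = 334/1006 = 0.3320; p̂₂ = 83/629 = 0.1320.
The two standard errors are √(0.3320×0.6680/1006) = 0.01485 and √(0.1320×0.8680/629) = 0.01350.
Because the samples are independent, SE_diff = √(0.01485² + 0.01350²) = 0.02007.
Using z* = 2.326 for 98%, ME = 2.326 × 0.02007 = 0.04668.

0.0467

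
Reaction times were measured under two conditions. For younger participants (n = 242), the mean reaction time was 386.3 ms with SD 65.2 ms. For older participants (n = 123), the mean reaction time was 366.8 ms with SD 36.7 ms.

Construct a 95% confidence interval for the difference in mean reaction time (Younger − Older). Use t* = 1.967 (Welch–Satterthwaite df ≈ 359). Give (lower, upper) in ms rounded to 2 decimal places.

(9.00, 30.00)

SE₁ = s₁/√n₁ = 65.2/√242 = 4.1912; SE₂ = 36.7/√123 = 3.3091.
Independent samples, unequal variances: SE_diff = √(SE₁² + SE₂²) = √(17.56615744 + 10.95014281) = 5.3401.
t* = 1.967, so margin of error = 1.967 × 5.3401 = 10.5040.
Difference in means = 386.3 − 366.8 = 19.5000.
19.5000 ± 10.5040 → (9.00, 30.00).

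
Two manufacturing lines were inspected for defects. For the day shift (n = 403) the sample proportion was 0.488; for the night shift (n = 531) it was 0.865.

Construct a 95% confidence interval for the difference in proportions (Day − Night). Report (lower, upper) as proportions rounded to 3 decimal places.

(-0.434, -0.320)

SE₁ = √(p̂₁(1−p̂₁)/n₁) = √(0.4880·0.5120/403) = 0.02490; SE₂ = √(0.8650·0.1350/531) = 0.01483.
Independent samples: SE of the difference = √(SE₁² + SE₂²) = √(0.00062001 + 0.0002199289) = 0.02898.
z* for 95% confidence is 1.960, so the margin of error is 1.960 × 0.02898 = 0.05680.
Point estimate p̂₁ − p̂₂ = 0.4880 − 0.8650 = -0.3770.
-0.3770 ± 0.05680 → (-0.434, -0.320).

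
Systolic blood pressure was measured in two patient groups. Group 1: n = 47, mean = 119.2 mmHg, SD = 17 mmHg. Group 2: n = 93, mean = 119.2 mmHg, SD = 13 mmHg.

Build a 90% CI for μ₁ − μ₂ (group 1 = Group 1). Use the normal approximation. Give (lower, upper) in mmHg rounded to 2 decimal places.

Standard errors of each mean: 17/√47 = 2.4797 and 13/√93 = 1.3480.
SE(x̄₁ − x̄₂) = √(2.4797² + 1.3480²) = 2.8224 for independent samples with unequal variances.
With z* = 1.645, the margin is 1.645 × 2.8224 = 4.6428.
x̄₁ − x̄₂ = 119.2 − 119.2 = 0.0000; the interval is 0.0000 ± 4.6428 = (-4.64, 4.64).

(-4.64, 4.64)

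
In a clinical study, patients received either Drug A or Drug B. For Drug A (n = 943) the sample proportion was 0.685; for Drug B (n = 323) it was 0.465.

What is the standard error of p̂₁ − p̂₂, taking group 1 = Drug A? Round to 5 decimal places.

0.03161

The two standard errors are √(0.6850×0.3150/943) = 0.01513 and √(0.4650×0.5350/323) = 0.02775.
Because the samples are independent, SE_diff = √(0.01513² + 0.02775²) = 0.03161.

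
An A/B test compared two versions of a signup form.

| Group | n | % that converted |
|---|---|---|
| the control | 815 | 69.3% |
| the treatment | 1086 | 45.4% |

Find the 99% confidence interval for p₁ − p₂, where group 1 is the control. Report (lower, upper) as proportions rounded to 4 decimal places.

The two standard errors are √(0.6930×0.3070/815) = 0.01616 and √(0.4540×0.5460/1086) = 0.01511.
Because the samples are independent, SE_diff = √(0.01616² + 0.01511²) = 0.02212.
Using z* = 2.576 for 99%, ME = 2.576 × 0.02212 = 0.05698.
p̂₁ − p̂₂ = 0.2390; interval 0.2390 ± 0.05698 gives (0.1820, 0.2960).

(0.1820, 0.2960)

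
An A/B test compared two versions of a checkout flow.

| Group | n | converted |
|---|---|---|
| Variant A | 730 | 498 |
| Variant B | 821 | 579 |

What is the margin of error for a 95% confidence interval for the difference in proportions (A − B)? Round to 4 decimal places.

0.0460

Sample proportions: 498/730 = 0.6822, 579/821 = 0.7052.
Each SE is √(p̂(1−p̂)/n): √(0.6822·0.3178/730) = 0.01723 and √(0.7052·0.2948/821) = 0.01591.
SE(p̂₁ − p̂₂) = √(SE₁² + SE₂²) = √(0.0002968729 + 0.0002531281) = 0.02345, since the two samples are independent.
At 95% confidence z* = 1.960; margin = 1.960 × 0.02345 = 0.04596.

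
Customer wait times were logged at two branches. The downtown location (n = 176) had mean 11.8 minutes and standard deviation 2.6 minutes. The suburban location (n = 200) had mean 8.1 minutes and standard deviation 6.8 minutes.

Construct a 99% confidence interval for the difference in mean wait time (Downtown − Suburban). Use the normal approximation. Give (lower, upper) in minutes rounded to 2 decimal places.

(2.36, 5.04)

Standard errors of each mean: 2.6/√176 = 0.1960 and 6.8/√200 = 0.4808.
SE(x̄₁ − x̄₂) = √(0.1960² + 0.4808²) = 0.5192 for independent samples with unequal variances.
With z* = 2.576, the margin is 2.576 × 0.5192 = 1.3375.
x̄₁ − x̄₂ = 11.8 − 8.1 = 3.7000; the interval is 3.7000 ± 1.3375 = (2.36, 5.04).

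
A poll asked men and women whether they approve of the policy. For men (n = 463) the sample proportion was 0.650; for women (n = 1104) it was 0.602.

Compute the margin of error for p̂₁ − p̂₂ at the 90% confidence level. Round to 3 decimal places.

SE₁ = √(p̂₁(1−p̂₁)/n₁) = √(0.6500·0.3500/463) = 0.02217; SE₂ = √(0.6020·0.3980/1104) = 0.01473.
Independent samples: SE of the difference = √(SE₁² + SE₂²) = √(0.0004915089 + 0.0002169729) = 0.02662.
z* for 90% confidence is 1.645, so the margin of error is 1.645 × 0.02662 = 0.04379.

0.044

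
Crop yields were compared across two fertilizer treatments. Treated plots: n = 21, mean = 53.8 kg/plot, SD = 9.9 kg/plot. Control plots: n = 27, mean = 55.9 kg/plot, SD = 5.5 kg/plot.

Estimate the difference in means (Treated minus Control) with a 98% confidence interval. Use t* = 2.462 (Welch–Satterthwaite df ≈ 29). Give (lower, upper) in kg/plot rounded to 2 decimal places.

(-8.02, 3.82)

Standard errors of each mean: 9.9/√21 = 2.1604 and 5.5/√27 = 1.0585.
SE(x̄₁ − x̄₂) = √(2.1604² + 1.0585²) = 2.4058 for independent samples with unequal variances.
With t* = 2.462, the margin is 2.462 × 2.4058 = 5.9231.
x̄₁ − x̄₂ = 53.8 − 55.9 = -2.1000; the interval is -2.1000 ± 5.9231 = (-8.02, 3.82).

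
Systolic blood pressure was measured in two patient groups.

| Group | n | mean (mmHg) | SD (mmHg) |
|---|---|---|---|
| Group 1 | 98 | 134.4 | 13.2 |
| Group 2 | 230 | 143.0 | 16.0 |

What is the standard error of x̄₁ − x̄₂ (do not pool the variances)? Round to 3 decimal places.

1.700

SE₁ = s₁/√n₁ = 13.2/√98 = 1.3334; SE₂ = 16.0/√230 = 1.0550.
Independent samples, unequal variances: SE_diff = √(SE₁² + SE₂²) = √(1.77795556 + 1.113025) = 1.7003.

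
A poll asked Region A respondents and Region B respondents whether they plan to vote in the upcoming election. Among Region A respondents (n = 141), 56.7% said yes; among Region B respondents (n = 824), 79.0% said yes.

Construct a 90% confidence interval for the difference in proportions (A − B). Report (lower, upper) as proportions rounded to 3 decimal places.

Each SE is √(p̂(1−p̂)/n): √(0.5670·0.4330/141) = 0.04173 and √(0.7900·0.2100/824) = 0.01419.
SE(p̂₁ − p̂₂) = √(SE₁² + SE₂²) = √(0.0017413929 + 0.0002013561) = 0.04408, since the two samples are independent.
At 90% confidence z* = 1.645; margin = 1.645 × 0.04408 = 0.07251.
The difference is 0.5670 − 0.7900 = -0.2230, so the interval is -0.2230 ± 0.07251 = (-0.296, -0.150).

(-0.296, -0.150)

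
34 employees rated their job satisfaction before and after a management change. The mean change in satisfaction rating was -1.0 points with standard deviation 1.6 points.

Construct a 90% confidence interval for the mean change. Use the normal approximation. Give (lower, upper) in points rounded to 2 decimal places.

(-1.45, -0.55)

Paired design: SE = s_d/√n = 1.6/√34 = 0.2744.
z* = 1.645; margin of error = 1.645 × 0.2744 = 0.4514.
-1.0 ± 0.4514 → (-1.45, -0.55).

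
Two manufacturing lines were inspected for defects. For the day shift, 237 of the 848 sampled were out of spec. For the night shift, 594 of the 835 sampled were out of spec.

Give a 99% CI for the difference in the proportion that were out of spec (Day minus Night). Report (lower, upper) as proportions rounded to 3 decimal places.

(-0.489, -0.375)

First, p̂₁ = 237/848 = 0.2795; p̂₂ = 594/835 = 0.7114.
The two standard errors are √(0.2795×0.7205/848) = 0.01541 and √(0.7114×0.2886/835) = 0.01568.
Because the samples are independent, SE_diff = √(0.01541² + 0.01568²) = 0.02198.
Using z* = 2.576 for 99%, ME = 2.576 × 0.02198 = 0.05662.
p̂₁ − p̂₂ = -0.4319; interval -0.4319 ± 0.05662 gives (-0.489, -0.375).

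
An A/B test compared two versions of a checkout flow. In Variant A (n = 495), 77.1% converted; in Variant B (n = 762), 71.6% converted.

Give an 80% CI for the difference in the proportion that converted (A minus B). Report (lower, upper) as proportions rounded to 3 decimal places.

(0.023, 0.087)

Each SE is √(p̂(1−p̂)/n): √(0.7710·0.2290/495) = 0.01889 and √(0.7160·0.2840/762) = 0.01634.
SE(p̂₁ − p̂₂) = √(SE₁² + SE₂²) = √(0.0003568321 + 0.0002669956) = 0.02498, since the two samples are independent.
At 80% confidence z* = 1.282; margin = 1.282 × 0.02498 = 0.03202.
The difference is 0.7710 − 0.7160 = 0.0550, so the interval is 0.0550 ± 0.03202 = (0.023, 0.087).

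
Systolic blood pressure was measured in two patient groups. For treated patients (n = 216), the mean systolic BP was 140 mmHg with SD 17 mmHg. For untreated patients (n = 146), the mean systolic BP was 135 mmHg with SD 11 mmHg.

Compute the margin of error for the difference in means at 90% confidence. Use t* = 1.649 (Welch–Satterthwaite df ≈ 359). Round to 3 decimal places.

Per-group SEs: s₁/√n₁ = 17/√216 = 1.1567, s₂/√n₂ = 11/√146 = 0.9104.
Unpooled SE of the difference: √(1.33795489 + 0.82882816) = 1.4720.
Margin of error = t* · SE = 1.649 × 1.4720 = 2.4273.

2.427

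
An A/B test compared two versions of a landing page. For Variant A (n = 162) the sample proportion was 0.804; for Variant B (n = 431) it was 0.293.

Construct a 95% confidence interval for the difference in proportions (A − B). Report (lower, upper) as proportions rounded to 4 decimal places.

Each SE is √(p̂(1−p̂)/n): √(0.8040·0.1960/162) = 0.03119 and √(0.2930·0.7070/431) = 0.02192.
SE(p̂₁ − p̂₂) = √(SE₁² + SE₂²) = √(0.0009728161 + 0.0004804864) = 0.03812, since the two samples are independent.
At 95% confidence z* = 1.960; margin = 1.960 × 0.03812 = 0.07472.
The difference is 0.8040 − 0.2930 = 0.5110, so the interval is 0.5110 ± 0.07472 = (0.4363, 0.5857).

(0.4363, 0.5857)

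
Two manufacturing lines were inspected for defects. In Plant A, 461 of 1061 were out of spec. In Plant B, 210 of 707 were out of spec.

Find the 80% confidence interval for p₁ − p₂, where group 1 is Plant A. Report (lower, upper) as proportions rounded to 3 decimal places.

p̂₁ = 461/1061 = 0.4345 and p̂₂ = 210/707 = 0.2970.
SE₁ = √(p̂₁(1−p̂₁)/n₁) = √(0.4345·0.5655/1061) = 0.01522; SE₂ = √(0.2970·0.7030/707) = 0.01718.
Independent samples: SE of the difference = √(SE₁² + SE₂²) = √(0.0002316484 + 0.0002951524) = 0.02295.
z* for 80% confidence is 1.282, so the margin of error is 1.282 × 0.02295 = 0.02942.
Point estimate p̂₁ − p̂₂ = 0.4345 − 0.2970 = 0.1375.
0.1375 ± 0.02942 → (0.108, 0.167).

(0.108, 0.167)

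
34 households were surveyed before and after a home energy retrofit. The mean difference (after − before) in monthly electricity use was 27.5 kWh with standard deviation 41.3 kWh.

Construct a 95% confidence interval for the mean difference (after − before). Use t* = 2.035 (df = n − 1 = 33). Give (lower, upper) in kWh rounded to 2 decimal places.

(13.09, 41.91)

This is a matched-pairs design, so SE = s_d/√n = 41.3/√34 = 7.0829.
Margin = 2.035 × 7.0829 = 14.4137; the interval is 27.5 ± 14.4137 = (13.09, 41.91).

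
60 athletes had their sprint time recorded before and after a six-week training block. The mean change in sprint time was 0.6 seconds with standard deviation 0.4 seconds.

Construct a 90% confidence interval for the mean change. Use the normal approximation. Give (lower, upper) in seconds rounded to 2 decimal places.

Paired design: SE = s_d/√n = 0.4/√60 = 0.0516.
z* = 1.645; margin of error = 1.645 × 0.0516 = 0.0849.
0.6 ± 0.0849 → (0.52, 0.68).

(0.52, 0.68)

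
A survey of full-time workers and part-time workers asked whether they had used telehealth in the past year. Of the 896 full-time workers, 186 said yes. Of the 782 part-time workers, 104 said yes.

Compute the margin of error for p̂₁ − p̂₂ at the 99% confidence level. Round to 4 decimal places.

p̂₁ = 186/896 = 0.2076 and p̂₂ = 104/782 = 0.1330.
SE₁ = √(p̂₁(1−p̂₁)/n₁) = √(0.2076·0.7924/896) = 0.01355; SE₂ = √(0.1330·0.8670/782) = 0.01214.
Independent samples: SE of the difference = √(SE₁² + SE₂²) = √(0.0001836025 + 0.0001473796) = 0.01819.
z* for 99% confidence is 2.576, so the margin of error is 2.576 × 0.01819 = 0.04686.

0.0469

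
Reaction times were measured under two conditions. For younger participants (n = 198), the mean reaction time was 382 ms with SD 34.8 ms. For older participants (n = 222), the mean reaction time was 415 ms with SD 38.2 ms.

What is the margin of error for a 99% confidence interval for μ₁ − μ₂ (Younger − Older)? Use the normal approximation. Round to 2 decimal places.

9.18

Standard errors of each mean: 34.8/√198 = 2.4731 and 38.2/√222 = 2.5638.
SE(x̄₁ − x̄₂) = √(2.4731² + 2.5638²) = 3.5622 for independent samples with unequal variances.
With z* = 2.576, the margin is 2.576 × 3.5622 = 9.1762.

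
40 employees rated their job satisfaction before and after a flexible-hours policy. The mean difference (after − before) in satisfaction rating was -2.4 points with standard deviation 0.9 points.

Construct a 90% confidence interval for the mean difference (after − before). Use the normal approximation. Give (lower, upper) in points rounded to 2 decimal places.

This is a matched-pairs design, so SE = s_d/√n = 0.9/√40 = 0.1423.
Margin = 1.645 × 0.1423 = 0.2341; the interval is -2.4 ± 0.2341 = (-2.63, -2.17).

(-2.63, -2.17)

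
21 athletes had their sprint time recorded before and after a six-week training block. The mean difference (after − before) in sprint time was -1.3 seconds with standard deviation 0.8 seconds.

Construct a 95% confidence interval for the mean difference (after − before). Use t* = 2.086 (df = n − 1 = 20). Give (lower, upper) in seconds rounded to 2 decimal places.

Paired design: SE = s_d/√n = 0.8/√21 = 0.1746.
t* = 2.086; margin of error = 2.086 × 0.1746 = 0.3642.
-1.3 ± 0.3642 → (-1.66, -0.94).

(-1.66, -0.94)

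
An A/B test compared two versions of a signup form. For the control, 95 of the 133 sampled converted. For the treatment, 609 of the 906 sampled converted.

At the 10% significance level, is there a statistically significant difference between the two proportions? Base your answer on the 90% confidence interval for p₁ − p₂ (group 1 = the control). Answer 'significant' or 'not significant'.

Sample proportions: 95/133 = 0.7143, 609/906 = 0.6722.
Each SE is √(p̂(1−p̂)/n): √(0.7143·0.2857/133) = 0.03917 and √(0.6722·0.3278/906) = 0.01560.
SE(p̂₁ − p̂₂) = √(SE₁² + SE₂²) = √(0.0015342889 + 0.00024336) = 0.04216, since the two samples are independent.
At 90% confidence z* = 1.645; margin = 1.645 × 0.04216 = 0.06935.
The difference is 0.7143 − 0.6722 = 0.0421, so the interval is 0.0421 ± 0.06935 = (-0.02725, 0.11145).
The interval (-0.02725, 0.11145) contains 0, so the difference is not significant.

not significant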